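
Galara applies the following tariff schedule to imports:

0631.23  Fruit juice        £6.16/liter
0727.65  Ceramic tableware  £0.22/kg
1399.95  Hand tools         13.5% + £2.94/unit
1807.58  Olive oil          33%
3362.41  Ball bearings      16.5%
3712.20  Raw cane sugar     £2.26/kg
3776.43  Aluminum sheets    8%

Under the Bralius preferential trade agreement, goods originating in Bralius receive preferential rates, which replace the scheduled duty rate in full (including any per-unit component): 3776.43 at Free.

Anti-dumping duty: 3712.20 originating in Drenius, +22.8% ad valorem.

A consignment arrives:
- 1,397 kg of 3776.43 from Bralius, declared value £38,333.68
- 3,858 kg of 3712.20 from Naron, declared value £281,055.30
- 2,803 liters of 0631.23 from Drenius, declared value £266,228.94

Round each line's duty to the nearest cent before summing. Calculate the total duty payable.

£25,985.56

Line 1 (3776.43, Bralius, 1,397 kg, £38,333.68):
Base rate for 3776.43 is 8%.
Origin Bralius qualifies under the Galara–Bralius agreement and 3776.43 is covered: preferential rate Free applies instead.
Duty = £38,333.68 × 0% = £0.00.
Line 2 (3712.20, Naron, 3,858 kg, £281,055.30):
Base rate for 3712.20 is £2.26/kg.
The additional-duty order on 3712.20 targets Drenius, not Naron; it does not apply.
Duty = 3,858 × £2.26 = £8,719.08.
Line 3 (0631.23, Drenius, 2,803 liters, £266,228.94):
Base rate for 0631.23 is £6.16/liter.
Duty = 2,803 × £6.16 = £17,266.48.
Total = £0.00 + £8,719.08 + £17,266.48 = £25,985.56.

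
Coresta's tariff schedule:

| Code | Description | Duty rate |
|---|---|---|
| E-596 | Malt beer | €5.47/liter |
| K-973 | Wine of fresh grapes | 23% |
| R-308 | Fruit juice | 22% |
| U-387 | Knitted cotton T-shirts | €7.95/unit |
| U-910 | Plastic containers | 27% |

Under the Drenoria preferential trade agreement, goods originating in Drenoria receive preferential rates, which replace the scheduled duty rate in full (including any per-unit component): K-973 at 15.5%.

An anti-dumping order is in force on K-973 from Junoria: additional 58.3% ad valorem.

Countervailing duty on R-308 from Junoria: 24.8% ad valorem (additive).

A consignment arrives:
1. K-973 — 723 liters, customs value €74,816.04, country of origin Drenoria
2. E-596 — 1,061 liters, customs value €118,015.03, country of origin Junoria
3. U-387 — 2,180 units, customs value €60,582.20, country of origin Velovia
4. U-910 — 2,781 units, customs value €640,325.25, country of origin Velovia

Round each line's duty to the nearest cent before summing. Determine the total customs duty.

Line 1 (K-973, Drenoria, 723 liters, €74,816.04):
Base rate for K-973 is 23%.
Origin Drenoria qualifies under the Coresta–Drenoria agreement and K-973 is covered: preferential rate 15.5% applies instead.
The additional-duty order on K-973 targets Junoria, not Drenoria; it does not apply.
Duty = €74,816.04 × 15.5% = €11,596.49.
Line 2 (E-596, Junoria, 1,061 liters, €118,015.03):
Base rate for E-596 is €5.47/liter.
Duty = 1,061 × €5.47 = €5,803.67.
Line 3 (U-387, Velovia, 2,180 units, €60,582.20):
Base rate for U-387 is €7.95/unit.
Duty = 2,180 × €7.95 = €17,331.00.
Line 4 (U-910, Velovia, 2,781 units, €640,325.25):
Base rate for U-910 is 27%.
Duty = €640,325.25 × 27% = €172,887.82.
Total = €11,596.49 + €5,803.67 + €17,331.00 + €172,887.82 = €207,618.98.

€207,618.98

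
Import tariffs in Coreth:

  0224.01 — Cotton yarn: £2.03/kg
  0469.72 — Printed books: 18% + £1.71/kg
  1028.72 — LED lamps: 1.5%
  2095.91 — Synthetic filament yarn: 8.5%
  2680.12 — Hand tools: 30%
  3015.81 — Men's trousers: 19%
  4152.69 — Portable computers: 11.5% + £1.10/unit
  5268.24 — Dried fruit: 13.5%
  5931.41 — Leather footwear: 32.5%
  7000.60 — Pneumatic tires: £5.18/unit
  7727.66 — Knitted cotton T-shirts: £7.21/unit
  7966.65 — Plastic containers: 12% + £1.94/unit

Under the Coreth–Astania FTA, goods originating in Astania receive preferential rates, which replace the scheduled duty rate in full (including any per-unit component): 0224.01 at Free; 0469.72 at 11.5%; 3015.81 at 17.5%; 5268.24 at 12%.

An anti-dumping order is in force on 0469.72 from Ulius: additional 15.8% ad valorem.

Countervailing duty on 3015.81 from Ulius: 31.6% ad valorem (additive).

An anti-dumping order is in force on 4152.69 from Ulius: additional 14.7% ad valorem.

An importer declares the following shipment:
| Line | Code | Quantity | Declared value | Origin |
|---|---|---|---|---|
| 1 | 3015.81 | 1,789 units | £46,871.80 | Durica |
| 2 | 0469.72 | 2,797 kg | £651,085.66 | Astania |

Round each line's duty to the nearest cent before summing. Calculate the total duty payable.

£83,780.49

Line 1 (3015.81, Durica, 1,789 units, £46,871.80):
Base rate for 3015.81 is 19%.
3015.81 has an FTA preferential rate, but origin Durica is not Astania; base rate stands.
The additional-duty order on 3015.81 targets Ulius, not Durica; it does not apply.
Duty = £46,871.80 × 19% = £8,905.64.
Line 2 (0469.72, Astania, 2,797 kg, £651,085.66):
Base rate for 0469.72 is 18% + £1.71/kg.
Origin Astania qualifies under the Coreth–Astania agreement and 0469.72 is covered: preferential rate 11.5% applies instead.
The additional-duty order on 0469.72 targets Ulius, not Astania; it does not apply.
Duty = £651,085.66 × 11.5% = £74,874.85.
Total = £8,905.64 + £74,874.85 = £83,780.49.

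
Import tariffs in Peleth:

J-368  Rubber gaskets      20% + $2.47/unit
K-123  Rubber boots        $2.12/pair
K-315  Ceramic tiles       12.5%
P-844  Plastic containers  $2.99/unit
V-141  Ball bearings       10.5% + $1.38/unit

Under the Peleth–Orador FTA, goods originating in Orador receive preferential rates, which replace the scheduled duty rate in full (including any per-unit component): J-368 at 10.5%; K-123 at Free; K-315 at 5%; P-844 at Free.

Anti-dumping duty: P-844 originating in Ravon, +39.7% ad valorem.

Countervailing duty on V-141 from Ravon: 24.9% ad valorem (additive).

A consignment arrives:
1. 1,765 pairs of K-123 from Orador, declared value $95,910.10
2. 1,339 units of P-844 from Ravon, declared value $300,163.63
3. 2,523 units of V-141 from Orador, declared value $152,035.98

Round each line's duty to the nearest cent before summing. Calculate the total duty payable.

$142,614.09

Line 1 (K-123, Orador, 1,765 pairs, $95,910.10):
Base rate for K-123 is $2.12/pair.
Origin Orador qualifies under the Peleth–Orador agreement and K-123 is covered: preferential rate Free applies instead.
Duty = $95,910.10 × 0% = $0.00.
Line 2 (P-844, Ravon, 1,339 units, $300,163.63):
Base rate for P-844 is $2.99/unit.
P-844 has an FTA preferential rate, but origin Ravon is not Orador; base rate stands.
Additional duty on P-844 from Ravon: +39.7% ad valorem. Applied ad valorem rate = 39.7%.
Duty = $300,163.63 × 39.7% + 1,339 × $2.99 = $123,168.57.
Line 3 (V-141, Orador, 2,523 units, $152,035.98):
Base rate for V-141 is 10.5% + $1.38/unit.
Origin Orador is the FTA partner but V-141 is not on the preference list; base rate stands.
The additional-duty order on V-141 targets Ravon, not Orador; it does not apply.
Duty = $152,035.98 × 10.5% + 2,523 × $1.38 = $19,445.52.
Total = $0.00 + $123,168.57 + $19,445.52 = $142,614.09.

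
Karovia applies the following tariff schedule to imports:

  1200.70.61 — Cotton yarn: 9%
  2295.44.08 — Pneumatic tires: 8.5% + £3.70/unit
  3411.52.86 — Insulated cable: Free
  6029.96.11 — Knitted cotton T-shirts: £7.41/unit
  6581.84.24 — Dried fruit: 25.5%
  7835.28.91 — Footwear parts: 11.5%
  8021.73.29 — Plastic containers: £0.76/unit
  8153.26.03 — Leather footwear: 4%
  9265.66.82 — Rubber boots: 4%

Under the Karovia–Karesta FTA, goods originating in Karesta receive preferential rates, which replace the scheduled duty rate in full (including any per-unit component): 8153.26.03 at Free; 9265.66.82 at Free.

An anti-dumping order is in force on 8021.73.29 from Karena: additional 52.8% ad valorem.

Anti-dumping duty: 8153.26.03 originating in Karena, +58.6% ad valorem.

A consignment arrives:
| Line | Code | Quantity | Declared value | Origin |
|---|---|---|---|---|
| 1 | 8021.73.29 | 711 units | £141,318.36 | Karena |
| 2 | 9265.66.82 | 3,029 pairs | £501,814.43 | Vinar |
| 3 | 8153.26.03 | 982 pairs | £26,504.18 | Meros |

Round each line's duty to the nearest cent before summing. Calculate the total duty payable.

£96,289.20

Line 1 (8021.73.29, Karena, 711 units, £141,318.36):
Base rate for 8021.73.29 is £0.76/unit.
Additional duty on 8021.73.29 from Karena: +52.8% ad valorem. Applied ad valorem rate = 52.8%.
Duty = £141,318.36 × 52.8% + 711 × £0.76 = £75,156.45.
Line 2 (9265.66.82, Vinar, 3,029 pairs, £501,814.43):
Base rate for 9265.66.82 is 4%.
9265.66.82 has an FTA preferential rate, but origin Vinar is not Karesta; base rate stands.
Duty = £501,814.43 × 4% = £20,072.58.
Line 3 (8153.26.03, Meros, 982 pairs, £26,504.18):
Base rate for 8153.26.03 is 4%.
8153.26.03 has an FTA preferential rate, but origin Meros is not Karesta; base rate stands.
The additional-duty order on 8153.26.03 targets Karena, not Meros; it does not apply.
Duty = £26,504.18 × 4% = £1,060.17.
Total = £75,156.45 + £20,072.58 + £1,060.17 = £96,289.20.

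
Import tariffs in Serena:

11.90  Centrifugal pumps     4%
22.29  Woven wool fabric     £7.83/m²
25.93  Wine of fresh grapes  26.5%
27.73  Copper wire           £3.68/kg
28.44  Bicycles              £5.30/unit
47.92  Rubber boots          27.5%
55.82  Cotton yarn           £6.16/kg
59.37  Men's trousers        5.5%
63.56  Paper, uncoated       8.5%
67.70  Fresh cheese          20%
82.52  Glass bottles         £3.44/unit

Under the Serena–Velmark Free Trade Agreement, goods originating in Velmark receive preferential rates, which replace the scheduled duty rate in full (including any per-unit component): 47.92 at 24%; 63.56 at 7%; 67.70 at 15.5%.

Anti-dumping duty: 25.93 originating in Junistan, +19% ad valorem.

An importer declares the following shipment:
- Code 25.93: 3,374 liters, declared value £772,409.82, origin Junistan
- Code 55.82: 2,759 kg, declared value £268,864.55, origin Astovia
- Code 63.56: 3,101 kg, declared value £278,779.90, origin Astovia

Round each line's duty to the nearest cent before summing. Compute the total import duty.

Line 1 (25.93, Junistan, 3,374 liters, £772,409.82):
Base rate for 25.93 is 26.5%.
Additional duty on 25.93 from Junistan: +19%. Applied ad valorem rate: 26.5% + 19% = 45.5%.
Duty = £772,409.82 × 45.5% = £351,446.47.
Line 2 (55.82, Astovia, 2,759 kg, £268,864.55):
Base rate for 55.82 is £6.16/kg.
Duty = 2,759 × £6.16 = £16,995.44.
Line 3 (63.56, Astovia, 3,101 kg, £278,779.90):
Base rate for 63.56 is 8.5%.
63.56 has an FTA preferential rate, but origin Astovia is not Velmark; base rate stands.
Duty = £278,779.90 × 8.5% = £23,696.29.
Total = £351,446.47 + £16,995.44 + £23,696.29 = £392,138.20.

£392,138.20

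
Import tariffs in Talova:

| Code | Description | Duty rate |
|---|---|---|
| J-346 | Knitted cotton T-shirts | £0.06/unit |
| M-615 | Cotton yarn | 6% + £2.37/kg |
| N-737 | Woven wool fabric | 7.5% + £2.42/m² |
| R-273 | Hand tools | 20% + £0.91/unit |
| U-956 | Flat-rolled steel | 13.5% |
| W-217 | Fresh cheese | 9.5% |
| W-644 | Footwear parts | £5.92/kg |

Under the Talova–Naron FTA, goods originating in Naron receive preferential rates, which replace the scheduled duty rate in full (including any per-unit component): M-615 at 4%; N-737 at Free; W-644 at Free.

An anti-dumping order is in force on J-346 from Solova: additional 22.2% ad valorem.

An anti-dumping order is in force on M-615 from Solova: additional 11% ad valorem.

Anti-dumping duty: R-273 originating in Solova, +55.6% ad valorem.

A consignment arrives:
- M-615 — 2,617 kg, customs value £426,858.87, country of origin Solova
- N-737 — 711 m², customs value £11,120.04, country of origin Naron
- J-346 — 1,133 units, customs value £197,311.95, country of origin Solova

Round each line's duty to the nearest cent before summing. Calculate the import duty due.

Line 1 (M-615, Solova, 2,617 kg, £426,858.87):
Base rate for M-615 is 6% + £2.37/kg.
M-615 has an FTA preferential rate, but origin Solova is not Naron; base rate stands.
Additional duty on M-615 from Solova: +11%. Applied ad valorem rate: 6% + 11% = 17%.
Duty = £426,858.87 × 17% + 2,617 × £2.37 = £78,768.30.
Line 2 (N-737, Naron, 711 m², £11,120.04):
Base rate for N-737 is 7.5% + £2.42/m².
Origin Naron qualifies under the Talova–Naron agreement and N-737 is covered: preferential rate Free applies instead.
Duty = £11,120.04 × 0% = £0.00.
Line 3 (J-346, Solova, 1,133 units, £197,311.95):
Base rate for J-346 is £0.06/unit.
Additional duty on J-346 from Solova: +22.2% ad valorem. Applied ad valorem rate = 22.2%.
Duty = £197,311.95 × 22.2% + 1,133 × £0.06 = £43,871.23.
Total = £78,768.30 + £0.00 + £43,871.23 = £122,639.53.

£122,639.53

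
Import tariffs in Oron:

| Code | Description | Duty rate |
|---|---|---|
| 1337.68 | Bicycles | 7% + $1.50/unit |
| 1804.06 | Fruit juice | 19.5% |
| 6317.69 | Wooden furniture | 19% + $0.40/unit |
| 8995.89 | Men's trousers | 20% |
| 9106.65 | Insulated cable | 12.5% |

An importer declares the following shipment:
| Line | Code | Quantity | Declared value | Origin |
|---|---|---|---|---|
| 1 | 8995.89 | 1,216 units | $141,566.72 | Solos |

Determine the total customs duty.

Line 1 (8995.89, Solos, 1,216 units, $141,566.72):
Base rate for 8995.89 is 20%.
Duty = $141,566.72 × 20% = $28,313.34.

$28,313.34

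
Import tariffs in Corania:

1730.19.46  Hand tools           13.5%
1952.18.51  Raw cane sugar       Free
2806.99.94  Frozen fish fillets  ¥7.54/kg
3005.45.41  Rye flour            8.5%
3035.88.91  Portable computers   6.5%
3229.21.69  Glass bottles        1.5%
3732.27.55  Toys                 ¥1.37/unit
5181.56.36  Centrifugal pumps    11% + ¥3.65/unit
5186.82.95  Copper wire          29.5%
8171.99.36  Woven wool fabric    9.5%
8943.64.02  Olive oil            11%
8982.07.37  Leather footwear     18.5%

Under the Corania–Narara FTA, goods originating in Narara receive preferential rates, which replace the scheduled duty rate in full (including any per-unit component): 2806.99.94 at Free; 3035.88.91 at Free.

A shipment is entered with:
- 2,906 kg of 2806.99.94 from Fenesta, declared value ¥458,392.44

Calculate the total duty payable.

Line 1 (2806.99.94, Fenesta, 2,906 kg, ¥458,392.44):
Base rate for 2806.99.94 is ¥7.54/kg.
2806.99.94 has an FTA preferential rate, but origin Fenesta is not Narara; base rate stands.
Duty = 2,906 × ¥7.54 = ¥21,911.24.

¥21,911.24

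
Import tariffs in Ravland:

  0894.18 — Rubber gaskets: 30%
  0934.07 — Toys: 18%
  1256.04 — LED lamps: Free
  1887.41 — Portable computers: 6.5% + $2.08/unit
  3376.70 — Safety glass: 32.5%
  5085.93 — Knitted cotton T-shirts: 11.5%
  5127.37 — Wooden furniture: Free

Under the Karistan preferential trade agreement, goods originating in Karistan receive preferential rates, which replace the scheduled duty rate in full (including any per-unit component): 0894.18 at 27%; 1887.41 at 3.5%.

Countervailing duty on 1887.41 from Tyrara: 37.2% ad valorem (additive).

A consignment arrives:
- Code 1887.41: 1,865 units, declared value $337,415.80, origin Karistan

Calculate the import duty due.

Line 1 (1887.41, Karistan, 1,865 units, $337,415.80):
Base rate for 1887.41 is 6.5% + $2.08/unit.
Origin Karistan qualifies under the Ravland–Karistan agreement and 1887.41 is covered: preferential rate 3.5% applies instead.
The additional-duty order on 1887.41 targets Tyrara, not Karistan; it does not apply.
Duty = $337,415.80 × 3.5% = $11,809.55.

$11,809.55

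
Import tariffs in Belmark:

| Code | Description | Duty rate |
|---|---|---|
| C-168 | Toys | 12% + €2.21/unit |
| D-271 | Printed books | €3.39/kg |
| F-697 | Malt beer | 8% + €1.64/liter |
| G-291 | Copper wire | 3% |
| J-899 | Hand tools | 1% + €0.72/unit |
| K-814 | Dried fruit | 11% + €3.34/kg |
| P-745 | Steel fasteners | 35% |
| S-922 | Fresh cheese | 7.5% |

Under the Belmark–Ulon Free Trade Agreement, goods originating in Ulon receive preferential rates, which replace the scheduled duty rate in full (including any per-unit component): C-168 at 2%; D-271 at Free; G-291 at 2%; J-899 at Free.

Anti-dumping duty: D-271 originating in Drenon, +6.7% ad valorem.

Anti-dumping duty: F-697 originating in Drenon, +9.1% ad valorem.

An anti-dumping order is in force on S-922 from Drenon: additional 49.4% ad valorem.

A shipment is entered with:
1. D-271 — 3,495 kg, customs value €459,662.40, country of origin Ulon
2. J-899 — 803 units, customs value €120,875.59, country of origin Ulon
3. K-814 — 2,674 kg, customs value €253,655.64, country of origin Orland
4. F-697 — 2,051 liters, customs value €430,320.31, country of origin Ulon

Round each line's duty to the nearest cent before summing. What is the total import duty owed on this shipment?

Line 1 (D-271, Ulon, 3,495 kg, €459,662.40):
Base rate for D-271 is €3.39/kg.
Origin Ulon qualifies under the Belmark–Ulon agreement and D-271 is covered: preferential rate Free applies instead.
The additional-duty order on D-271 targets Drenon, not Ulon; it does not apply.
Duty = €459,662.40 × 0% = €0.00.
Line 2 (J-899, Ulon, 803 units, €120,875.59):
Base rate for J-899 is 1% + €0.72/unit.
Origin Ulon qualifies under the Belmark–Ulon agreement and J-899 is covered: preferential rate Free applies instead.
Duty = €120,875.59 × 0% = €0.00.
Line 3 (K-814, Orland, 2,674 kg, €253,655.64):
Base rate for K-814 is 11% + €3.34/kg.
Duty = €253,655.64 × 11% + 2,674 × €3.34 = €36,833.28.
Line 4 (F-697, Ulon, 2,051 liters, €430,320.31):
Base rate for F-697 is 8% + €1.64/liter.
Origin Ulon is the FTA partner but F-697 is not on the preference list; base rate stands.
The additional-duty order on F-697 targets Drenon, not Ulon; it does not apply.
Duty = €430,320.31 × 8% + 2,051 × €1.64 = €37,789.26.
Total = €0.00 + €0.00 + €36,833.28 + €37,789.26 = €74,622.54.

€74,622.54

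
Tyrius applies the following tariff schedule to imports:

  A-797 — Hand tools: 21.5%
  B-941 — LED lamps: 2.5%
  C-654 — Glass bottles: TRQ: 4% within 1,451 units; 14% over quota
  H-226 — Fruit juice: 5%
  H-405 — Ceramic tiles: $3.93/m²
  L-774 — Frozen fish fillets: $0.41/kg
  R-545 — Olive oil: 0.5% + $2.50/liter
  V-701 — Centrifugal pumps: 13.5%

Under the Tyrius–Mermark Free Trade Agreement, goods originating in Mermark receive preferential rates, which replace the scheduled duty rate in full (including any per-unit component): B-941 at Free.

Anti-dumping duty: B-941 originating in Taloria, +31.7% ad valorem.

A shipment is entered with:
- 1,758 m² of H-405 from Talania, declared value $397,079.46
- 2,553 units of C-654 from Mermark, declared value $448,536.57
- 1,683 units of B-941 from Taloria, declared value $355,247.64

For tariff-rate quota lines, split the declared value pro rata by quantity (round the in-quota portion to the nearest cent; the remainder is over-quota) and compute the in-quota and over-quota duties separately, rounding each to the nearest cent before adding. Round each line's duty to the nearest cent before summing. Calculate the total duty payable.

Line 1 (H-405, Talania, 1,758 m², $397,079.46):
Base rate for H-405 is $3.93/m².
Duty = 1,758 × $3.93 = $6,908.94.
Line 2 (C-654, Mermark, 2,553 units, $448,536.57):
Code C-654 is under a tariff-rate quota (threshold 1,451 units). In-quota: 1,451 units at 4%; over-quota: 1,102 units at 14%.
Pro-rata value split: in-quota = $448,536.57 × 1,451/2,553 = $254,926.19; over-quota = $448,536.57 − $254,926.19 = $193,610.38.
In-quota duty = $254,926.19 × 4% = $10,197.05. Over-quota duty = $193,610.38 × 14% = $27,105.45.
Line duty = $10,197.05 + $27,105.45 = $37,302.50.
Line 3 (B-941, Taloria, 1,683 units, $355,247.64):
Base rate for B-941 is 2.5%.
B-941 has an FTA preferential rate, but origin Taloria is not Mermark; base rate stands.
Additional duty on B-941 from Taloria: +31.7%. Applied ad valorem rate: 2.5% + 31.7% = 34.2%.
Duty = $355,247.64 × 34.2% = $121,494.69.
Total = $6,908.94 + $37,302.50 + $121,494.69 = $165,706.13.

$165,706.13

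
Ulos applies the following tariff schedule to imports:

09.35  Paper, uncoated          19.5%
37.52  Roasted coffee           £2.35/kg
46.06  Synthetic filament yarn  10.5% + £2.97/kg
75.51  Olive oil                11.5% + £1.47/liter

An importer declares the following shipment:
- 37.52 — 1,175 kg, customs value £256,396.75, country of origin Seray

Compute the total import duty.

Line 1 (37.52, Seray, 1,175 kg, £256,396.75):
Base rate for 37.52 is £2.35/kg.
Duty = 1,175 × £2.35 = £2,761.25.

£2,761.25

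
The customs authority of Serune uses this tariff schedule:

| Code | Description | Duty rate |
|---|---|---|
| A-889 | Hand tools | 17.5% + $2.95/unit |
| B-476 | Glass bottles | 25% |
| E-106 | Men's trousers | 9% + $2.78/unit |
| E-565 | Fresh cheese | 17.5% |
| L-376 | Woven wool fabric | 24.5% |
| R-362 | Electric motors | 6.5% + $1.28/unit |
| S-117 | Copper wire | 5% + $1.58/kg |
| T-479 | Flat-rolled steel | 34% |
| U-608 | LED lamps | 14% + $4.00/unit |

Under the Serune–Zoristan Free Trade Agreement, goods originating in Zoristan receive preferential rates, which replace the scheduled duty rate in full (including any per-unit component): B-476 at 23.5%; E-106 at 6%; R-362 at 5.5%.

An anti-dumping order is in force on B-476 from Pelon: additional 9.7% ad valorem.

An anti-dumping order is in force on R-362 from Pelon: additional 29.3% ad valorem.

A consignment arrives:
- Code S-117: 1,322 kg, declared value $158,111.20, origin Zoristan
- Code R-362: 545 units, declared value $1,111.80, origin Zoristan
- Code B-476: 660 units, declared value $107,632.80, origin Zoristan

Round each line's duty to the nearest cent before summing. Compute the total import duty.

$35,349.18

Line 1 (S-117, Zoristan, 1,322 kg, $158,111.20):
Base rate for S-117 is 5% + $1.58/kg.
Origin Zoristan is the FTA partner but S-117 is not on the preference list; base rate stands.
Duty = $158,111.20 × 5% + 1,322 × $1.58 = $9,994.32.
Line 2 (R-362, Zoristan, 545 units, $1,111.80):
Base rate for R-362 is 6.5% + $1.28/unit.
Origin Zoristan qualifies under the Serune–Zoristan agreement and R-362 is covered: preferential rate 5.5% applies instead.
The additional-duty order on R-362 targets Pelon, not Zoristan; it does not apply.
Duty = $1,111.80 × 5.5% = $61.15.
Line 3 (B-476, Zoristan, 660 units, $107,632.80):
Base rate for B-476 is 25%.
Origin Zoristan qualifies under the Serune–Zoristan agreement and B-476 is covered: preferential rate 23.5% applies instead.
The additional-duty order on B-476 targets Pelon, not Zoristan; it does not apply.
Duty = $107,632.80 × 23.5% = $25,293.71.
Total = $9,994.32 + $61.15 + $25,293.71 = $35,349.18.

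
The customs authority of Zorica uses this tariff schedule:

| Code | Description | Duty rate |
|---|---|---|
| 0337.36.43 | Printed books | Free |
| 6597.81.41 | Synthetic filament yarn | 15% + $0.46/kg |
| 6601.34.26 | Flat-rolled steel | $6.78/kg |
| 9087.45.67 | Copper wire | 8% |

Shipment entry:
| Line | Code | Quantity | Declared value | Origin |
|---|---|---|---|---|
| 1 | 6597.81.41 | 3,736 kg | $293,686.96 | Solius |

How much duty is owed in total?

$45,771.60

Line 1 (6597.81.41, Solius, 3,736 kg, $293,686.96):
Base rate for 6597.81.41 is 15% + $0.46/kg.
Duty = $293,686.96 × 15% + 3,736 × $0.46 = $45,771.60.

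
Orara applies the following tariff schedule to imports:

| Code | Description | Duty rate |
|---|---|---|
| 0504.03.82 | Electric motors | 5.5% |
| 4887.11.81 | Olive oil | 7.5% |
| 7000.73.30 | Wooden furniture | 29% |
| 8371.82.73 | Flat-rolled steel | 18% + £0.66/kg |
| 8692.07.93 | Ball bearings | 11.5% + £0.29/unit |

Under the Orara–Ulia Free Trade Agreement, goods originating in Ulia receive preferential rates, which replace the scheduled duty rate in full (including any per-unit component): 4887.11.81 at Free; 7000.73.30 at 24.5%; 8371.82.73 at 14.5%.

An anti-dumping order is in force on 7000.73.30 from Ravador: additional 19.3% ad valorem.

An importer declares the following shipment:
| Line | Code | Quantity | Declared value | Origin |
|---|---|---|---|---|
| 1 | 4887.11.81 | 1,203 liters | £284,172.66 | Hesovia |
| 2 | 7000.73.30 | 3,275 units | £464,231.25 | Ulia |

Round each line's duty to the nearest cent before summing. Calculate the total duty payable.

£135,049.61

Line 1 (4887.11.81, Hesovia, 1,203 liters, £284,172.66):
Base rate for 4887.11.81 is 7.5%.
4887.11.81 has an FTA preferential rate, but origin Hesovia is not Ulia; base rate stands.
Duty = £284,172.66 × 7.5% = £21,312.95.
Line 2 (7000.73.30, Ulia, 3,275 units, £464,231.25):
Base rate for 7000.73.30 is 29%.
Origin Ulia qualifies under the Orara–Ulia agreement and 7000.73.30 is covered: preferential rate 24.5% applies instead.
The additional-duty order on 7000.73.30 targets Ravador, not Ulia; it does not apply.
Duty = £464,231.25 × 24.5% = £113,736.66.
Total = £21,312.95 + £113,736.66 = £135,049.61.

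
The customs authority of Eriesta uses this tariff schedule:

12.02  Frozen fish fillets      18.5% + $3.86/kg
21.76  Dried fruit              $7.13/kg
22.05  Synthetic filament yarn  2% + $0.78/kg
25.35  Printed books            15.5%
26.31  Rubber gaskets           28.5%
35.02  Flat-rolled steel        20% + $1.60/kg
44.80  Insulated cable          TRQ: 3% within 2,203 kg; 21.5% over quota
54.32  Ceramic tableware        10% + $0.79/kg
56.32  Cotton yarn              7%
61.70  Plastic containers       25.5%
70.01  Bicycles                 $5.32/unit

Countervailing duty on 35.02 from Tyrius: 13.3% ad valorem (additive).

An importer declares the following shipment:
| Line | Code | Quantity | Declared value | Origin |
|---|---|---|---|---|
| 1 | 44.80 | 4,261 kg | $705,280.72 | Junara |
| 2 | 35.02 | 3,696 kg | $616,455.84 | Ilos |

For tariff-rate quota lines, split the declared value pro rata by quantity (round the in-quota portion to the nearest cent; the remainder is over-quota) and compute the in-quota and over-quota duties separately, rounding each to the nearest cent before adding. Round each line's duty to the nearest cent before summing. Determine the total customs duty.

$213,381.62

Line 1 (44.80, Junara, 4,261 kg, $705,280.72):
Code 44.80 is under a tariff-rate quota (threshold 2,203 kg). In-quota: 2,203 kg at 3%; over-quota: 2,058 kg at 21.5%.
Pro-rata value split: in-quota = $705,280.72 × 2,203/4,261 = $364,640.56; over-quota = $705,280.72 − $364,640.56 = $340,640.16.
In-quota duty = $364,640.56 × 3% = $10,939.22. Over-quota duty = $340,640.16 × 21.5% = $73,237.63.
Line duty = $10,939.22 + $73,237.63 = $84,176.85.
Line 2 (35.02, Ilos, 3,696 kg, $616,455.84):
Base rate for 35.02 is 20% + $1.60/kg.
The additional-duty order on 35.02 targets Tyrius, not Ilos; it does not apply.
Duty = $616,455.84 × 20% + 3,696 × $1.60 = $129,204.77.
Total = $84,176.85 + $129,204.77 = $213,381.62.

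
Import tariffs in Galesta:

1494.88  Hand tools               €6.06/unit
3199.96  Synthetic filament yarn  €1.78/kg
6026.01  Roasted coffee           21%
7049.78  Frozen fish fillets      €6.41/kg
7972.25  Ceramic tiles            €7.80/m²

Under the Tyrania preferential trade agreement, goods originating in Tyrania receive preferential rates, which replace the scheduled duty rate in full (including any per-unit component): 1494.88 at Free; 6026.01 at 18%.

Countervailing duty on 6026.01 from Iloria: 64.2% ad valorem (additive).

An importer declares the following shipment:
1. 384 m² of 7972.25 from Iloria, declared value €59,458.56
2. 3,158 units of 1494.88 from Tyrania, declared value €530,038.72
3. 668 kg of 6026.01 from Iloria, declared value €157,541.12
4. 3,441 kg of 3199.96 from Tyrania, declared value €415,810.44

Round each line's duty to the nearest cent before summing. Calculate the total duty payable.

Line 1 (7972.25, Iloria, 384 m², €59,458.56):
Base rate for 7972.25 is €7.80/m².
Duty = 384 × €7.80 = €2,995.20.
Line 2 (1494.88, Tyrania, 3,158 units, €530,038.72):
Base rate for 1494.88 is €6.06/unit.
Origin Tyrania qualifies under the Galesta–Tyrania agreement and 1494.88 is covered: preferential rate Free applies instead.
Duty = €530,038.72 × 0% = €0.00.
Line 3 (6026.01, Iloria, 668 kg, €157,541.12):
Base rate for 6026.01 is 21%.
6026.01 has an FTA preferential rate, but origin Iloria is not Tyrania; base rate stands.
Additional duty on 6026.01 from Iloria: +64.2%. Applied ad valorem rate: 21% + 64.2% = 85.2%.
Duty = €157,541.12 × 85.2% = €134,225.03.
Line 4 (3199.96, Tyrania, 3,441 kg, €415,810.44):
Base rate for 3199.96 is €1.78/kg.
Origin Tyrania is the FTA partner but 3199.96 is not on the preference list; base rate stands.
Duty = 3,441 × €1.78 = €6,124.98.
Total = €2,995.20 + €0.00 + €134,225.03 + €6,124.98 = €143,345.21.

€143,345.21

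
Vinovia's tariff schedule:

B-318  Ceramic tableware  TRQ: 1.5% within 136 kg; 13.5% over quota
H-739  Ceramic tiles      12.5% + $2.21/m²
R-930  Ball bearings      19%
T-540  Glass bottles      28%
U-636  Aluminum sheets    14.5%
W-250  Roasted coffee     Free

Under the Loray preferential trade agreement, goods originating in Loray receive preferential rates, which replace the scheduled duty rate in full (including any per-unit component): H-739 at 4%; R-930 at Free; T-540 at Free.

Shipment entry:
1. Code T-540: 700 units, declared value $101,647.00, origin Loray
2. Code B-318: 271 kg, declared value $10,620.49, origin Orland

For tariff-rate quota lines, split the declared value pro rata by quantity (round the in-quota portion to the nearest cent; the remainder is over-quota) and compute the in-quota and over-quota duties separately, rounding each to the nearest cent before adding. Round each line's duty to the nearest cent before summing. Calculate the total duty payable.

Line 1 (T-540, Loray, 700 units, $101,647.00):
Base rate for T-540 is 28%.
Origin Loray qualifies under the Vinovia–Loray agreement and T-540 is covered: preferential rate Free applies instead.
Duty = $101,647.00 × 0% = $0.00.
Line 2 (B-318, Orland, 271 kg, $10,620.49):
Code B-318 is under a tariff-rate quota (threshold 136 kg). In-quota: 136 kg at 1.5%; over-quota: 135 kg at 13.5%.
Pro-rata value split: in-quota = $10,620.49 × 136/271 = $5,329.84; over-quota = $10,620.49 − $5,329.84 = $5,290.65.
In-quota duty = $5,329.84 × 1.5% = $79.95. Over-quota duty = $5,290.65 × 13.5% = $714.24.
Line duty = $79.95 + $714.24 = $794.19.
Total = $0.00 + $794.19 = $794.19.

$794.19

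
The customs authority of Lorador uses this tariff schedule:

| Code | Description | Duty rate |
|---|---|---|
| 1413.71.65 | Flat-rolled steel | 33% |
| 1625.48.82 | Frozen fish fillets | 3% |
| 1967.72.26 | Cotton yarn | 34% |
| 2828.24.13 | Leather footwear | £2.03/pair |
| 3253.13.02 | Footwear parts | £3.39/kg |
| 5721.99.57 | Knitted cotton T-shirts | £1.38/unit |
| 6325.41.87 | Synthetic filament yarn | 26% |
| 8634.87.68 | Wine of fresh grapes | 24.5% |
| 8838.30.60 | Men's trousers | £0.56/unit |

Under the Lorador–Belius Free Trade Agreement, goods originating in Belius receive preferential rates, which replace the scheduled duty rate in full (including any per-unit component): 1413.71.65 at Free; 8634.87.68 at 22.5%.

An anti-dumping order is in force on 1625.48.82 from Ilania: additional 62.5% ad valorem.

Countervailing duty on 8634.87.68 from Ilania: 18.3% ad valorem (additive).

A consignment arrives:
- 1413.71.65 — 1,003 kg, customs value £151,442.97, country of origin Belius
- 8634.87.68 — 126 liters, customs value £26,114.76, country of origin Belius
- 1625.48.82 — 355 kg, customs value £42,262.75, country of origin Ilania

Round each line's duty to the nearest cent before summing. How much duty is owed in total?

Line 1 (1413.71.65, Belius, 1,003 kg, £151,442.97):
Base rate for 1413.71.65 is 33%.
Origin Belius qualifies under the Lorador–Belius agreement and 1413.71.65 is covered: preferential rate Free applies instead.
Duty = £151,442.97 × 0% = £0.00.
Line 2 (8634.87.68, Belius, 126 liters, £26,114.76):
Base rate for 8634.87.68 is 24.5%.
Origin Belius qualifies under the Lorador–Belius agreement and 8634.87.68 is covered: preferential rate 22.5% applies instead.
The additional-duty order on 8634.87.68 targets Ilania, not Belius; it does not apply.
Duty = £26,114.76 × 22.5% = £5,875.82.
Line 3 (1625.48.82, Ilania, 355 kg, £42,262.75):
Base rate for 1625.48.82 is 3%.
Additional duty on 1625.48.82 from Ilania: +62.5%. Applied ad valorem rate: 3% + 62.5% = 65.5%.
Duty = £42,262.75 × 65.5% = £27,682.10.
Total = £0.00 + £5,875.82 + £27,682.10 = £33,557.92.

£33,557.92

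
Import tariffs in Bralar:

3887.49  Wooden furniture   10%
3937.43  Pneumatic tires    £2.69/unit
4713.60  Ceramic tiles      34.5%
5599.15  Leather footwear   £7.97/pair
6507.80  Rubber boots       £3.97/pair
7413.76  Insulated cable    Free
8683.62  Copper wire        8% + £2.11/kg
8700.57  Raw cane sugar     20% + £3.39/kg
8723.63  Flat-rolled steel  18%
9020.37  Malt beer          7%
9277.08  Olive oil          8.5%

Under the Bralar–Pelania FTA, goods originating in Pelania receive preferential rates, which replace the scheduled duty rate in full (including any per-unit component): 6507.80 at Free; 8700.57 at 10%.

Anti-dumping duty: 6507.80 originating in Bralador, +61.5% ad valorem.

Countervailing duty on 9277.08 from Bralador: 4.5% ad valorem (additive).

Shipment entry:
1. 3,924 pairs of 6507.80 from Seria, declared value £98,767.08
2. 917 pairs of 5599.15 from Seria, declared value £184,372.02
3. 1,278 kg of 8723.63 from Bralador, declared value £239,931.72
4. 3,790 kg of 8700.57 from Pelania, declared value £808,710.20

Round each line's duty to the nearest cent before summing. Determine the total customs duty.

£146,945.50

Line 1 (6507.80, Seria, 3,924 pairs, £98,767.08):
Base rate for 6507.80 is £3.97/pair.
6507.80 has an FTA preferential rate, but origin Seria is not Pelania; base rate stands.
The additional-duty order on 6507.80 targets Bralador, not Seria; it does not apply.
Duty = 3,924 × £3.97 = £15,578.28.
Line 2 (5599.15, Seria, 917 pairs, £184,372.02):
Base rate for 5599.15 is £7.97/pair.
Duty = 917 × £7.97 = £7,308.49.
Line 3 (8723.63, Bralador, 1,278 kg, £239,931.72):
Base rate for 8723.63 is 18%.
Duty = £239,931.72 × 18% = £43,187.71.
Line 4 (8700.57, Pelania, 3,790 kg, £808,710.20):
Base rate for 8700.57 is 20% + £3.39/kg.
Origin Pelania qualifies under the Bralar–Pelania agreement and 8700.57 is covered: preferential rate 10% applies instead.
Duty = £808,710.20 × 10% = £80,871.02.
Total = £15,578.28 + £7,308.49 + £43,187.71 + £80,871.02 = £146,945.50.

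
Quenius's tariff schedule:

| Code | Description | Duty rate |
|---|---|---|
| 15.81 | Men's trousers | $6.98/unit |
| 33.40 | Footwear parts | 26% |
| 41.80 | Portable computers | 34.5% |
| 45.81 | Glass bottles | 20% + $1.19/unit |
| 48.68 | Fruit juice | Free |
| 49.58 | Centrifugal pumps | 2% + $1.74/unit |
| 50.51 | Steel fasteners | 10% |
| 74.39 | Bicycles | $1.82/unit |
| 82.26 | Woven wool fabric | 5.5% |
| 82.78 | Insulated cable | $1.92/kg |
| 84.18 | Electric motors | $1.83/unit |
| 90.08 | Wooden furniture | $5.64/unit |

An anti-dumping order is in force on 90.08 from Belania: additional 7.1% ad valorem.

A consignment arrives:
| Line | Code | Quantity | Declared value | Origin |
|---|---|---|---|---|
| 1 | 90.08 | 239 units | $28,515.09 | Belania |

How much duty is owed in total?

Line 1 (90.08, Belania, 239 units, $28,515.09):
Base rate for 90.08 is $5.64/unit.
Additional duty on 90.08 from Belania: +7.1% ad valorem. Applied ad valorem rate = 7.1%.
Duty = $28,515.09 × 7.1% + 239 × $5.64 = $3,372.53.

$3,372.53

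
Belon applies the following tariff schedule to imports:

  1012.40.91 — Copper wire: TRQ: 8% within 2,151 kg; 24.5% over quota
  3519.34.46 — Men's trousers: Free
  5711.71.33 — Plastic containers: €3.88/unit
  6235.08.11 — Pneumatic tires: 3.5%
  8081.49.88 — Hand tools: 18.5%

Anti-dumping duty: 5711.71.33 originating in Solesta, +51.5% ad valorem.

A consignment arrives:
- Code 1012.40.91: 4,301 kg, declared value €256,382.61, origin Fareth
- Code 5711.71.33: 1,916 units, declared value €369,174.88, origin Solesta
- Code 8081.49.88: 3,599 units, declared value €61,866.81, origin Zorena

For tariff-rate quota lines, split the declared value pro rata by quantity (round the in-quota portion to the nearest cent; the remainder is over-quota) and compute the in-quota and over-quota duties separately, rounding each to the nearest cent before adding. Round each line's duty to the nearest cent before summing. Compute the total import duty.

Line 1 (1012.40.91, Fareth, 4,301 kg, €256,382.61):
Code 1012.40.91 is under a tariff-rate quota (threshold 2,151 kg). In-quota: 2,151 kg at 8%; over-quota: 2,150 kg at 24.5%.
Pro-rata value split: in-quota = €256,382.61 × 2,151/4,301 = €128,221.11; over-quota = €256,382.61 − €128,221.11 = €128,161.50.
In-quota duty = €128,221.11 × 8% = €10,257.69. Over-quota duty = €128,161.50 × 24.5% = €31,399.57.
Line duty = €10,257.69 + €31,399.57 = €41,657.26.
Line 2 (5711.71.33, Solesta, 1,916 units, €369,174.88):
Base rate for 5711.71.33 is €3.88/unit.
Additional duty on 5711.71.33 from Solesta: +51.5% ad valorem. Applied ad valorem rate = 51.5%.
Duty = €369,174.88 × 51.5% + 1,916 × €3.88 = €197,559.14.
Line 3 (8081.49.88, Zorena, 3,599 units, €61,866.81):
Base rate for 8081.49.88 is 18.5%.
Duty = €61,866.81 × 18.5% = €11,445.36.
Total = €41,657.26 + €197,559.14 + €11,445.36 = €250,661.76.

€250,661.76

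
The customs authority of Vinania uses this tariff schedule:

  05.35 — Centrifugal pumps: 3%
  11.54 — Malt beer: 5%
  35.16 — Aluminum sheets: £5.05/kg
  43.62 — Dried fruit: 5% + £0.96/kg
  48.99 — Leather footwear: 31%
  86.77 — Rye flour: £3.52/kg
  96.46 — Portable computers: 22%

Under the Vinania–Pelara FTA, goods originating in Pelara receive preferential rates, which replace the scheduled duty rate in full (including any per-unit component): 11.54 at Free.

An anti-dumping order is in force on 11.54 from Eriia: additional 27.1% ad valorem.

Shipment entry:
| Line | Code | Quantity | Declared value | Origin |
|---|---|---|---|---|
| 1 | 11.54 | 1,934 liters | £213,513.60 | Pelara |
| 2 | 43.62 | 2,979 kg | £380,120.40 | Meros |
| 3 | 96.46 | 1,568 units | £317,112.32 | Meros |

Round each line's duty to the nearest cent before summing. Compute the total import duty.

£91,630.57

Line 1 (11.54, Pelara, 1,934 liters, £213,513.60):
Base rate for 11.54 is 5%.
Origin Pelara qualifies under the Vinania–Pelara agreement and 11.54 is covered: preferential rate Free applies instead.
The additional-duty order on 11.54 targets Eriia, not Pelara; it does not apply.
Duty = £213,513.60 × 0% = £0.00.
Line 2 (43.62, Meros, 2,979 kg, £380,120.40):
Base rate for 43.62 is 5% + £0.96/kg.
Duty = £380,120.40 × 5% + 2,979 × £0.96 = £21,865.86.
Line 3 (96.46, Meros, 1,568 units, £317,112.32):
Base rate for 96.46 is 22%.
Duty = £317,112.32 × 22% = £69,764.71.
Total = £0.00 + £21,865.86 + £69,764.71 = £91,630.57.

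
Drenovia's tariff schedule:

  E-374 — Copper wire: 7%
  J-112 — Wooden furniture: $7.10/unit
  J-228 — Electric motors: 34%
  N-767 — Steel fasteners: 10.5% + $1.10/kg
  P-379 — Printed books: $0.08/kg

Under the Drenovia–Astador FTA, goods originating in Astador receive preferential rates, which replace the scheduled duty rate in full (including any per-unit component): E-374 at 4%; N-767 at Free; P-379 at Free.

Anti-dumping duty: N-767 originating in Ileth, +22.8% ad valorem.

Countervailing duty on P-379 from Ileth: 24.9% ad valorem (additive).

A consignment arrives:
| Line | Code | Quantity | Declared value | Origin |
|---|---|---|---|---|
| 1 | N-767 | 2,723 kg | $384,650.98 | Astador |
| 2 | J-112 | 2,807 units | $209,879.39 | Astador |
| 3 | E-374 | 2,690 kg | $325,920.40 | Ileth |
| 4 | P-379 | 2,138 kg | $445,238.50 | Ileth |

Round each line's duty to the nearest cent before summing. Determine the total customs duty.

$153,779.56

Line 1 (N-767, Astador, 2,723 kg, $384,650.98):
Base rate for N-767 is 10.5% + $1.10/kg.
Origin Astador qualifies under the Drenovia–Astador agreement and N-767 is covered: preferential rate Free applies instead.
The additional-duty order on N-767 targets Ileth, not Astador; it does not apply.
Duty = $384,650.98 × 0% = $0.00.
Line 2 (J-112, Astador, 2,807 units, $209,879.39):
Base rate for J-112 is $7.10/unit.
Origin Astador is the FTA partner but J-112 is not on the preference list; base rate stands.
Duty = 2,807 × $7.10 = $19,929.70.
Line 3 (E-374, Ileth, 2,690 kg, $325,920.40):
Base rate for E-374 is 7%.
E-374 has an FTA preferential rate, but origin Ileth is not Astador; base rate stands.
Duty = $325,920.40 × 7% = $22,814.43.
Line 4 (P-379, Ileth, 2,138 kg, $445,238.50):
Base rate for P-379 is $0.08/kg.
P-379 has an FTA preferential rate, but origin Ileth is not Astador; base rate stands.
Additional duty on P-379 from Ileth: +24.9% ad valorem. Applied ad valorem rate = 24.9%.
Duty = $445,238.50 × 24.9% + 2,138 × $0.08 = $111,035.43.
Total = $0.00 + $19,929.70 + $22,814.43 + $111,035.43 = $153,779.56.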